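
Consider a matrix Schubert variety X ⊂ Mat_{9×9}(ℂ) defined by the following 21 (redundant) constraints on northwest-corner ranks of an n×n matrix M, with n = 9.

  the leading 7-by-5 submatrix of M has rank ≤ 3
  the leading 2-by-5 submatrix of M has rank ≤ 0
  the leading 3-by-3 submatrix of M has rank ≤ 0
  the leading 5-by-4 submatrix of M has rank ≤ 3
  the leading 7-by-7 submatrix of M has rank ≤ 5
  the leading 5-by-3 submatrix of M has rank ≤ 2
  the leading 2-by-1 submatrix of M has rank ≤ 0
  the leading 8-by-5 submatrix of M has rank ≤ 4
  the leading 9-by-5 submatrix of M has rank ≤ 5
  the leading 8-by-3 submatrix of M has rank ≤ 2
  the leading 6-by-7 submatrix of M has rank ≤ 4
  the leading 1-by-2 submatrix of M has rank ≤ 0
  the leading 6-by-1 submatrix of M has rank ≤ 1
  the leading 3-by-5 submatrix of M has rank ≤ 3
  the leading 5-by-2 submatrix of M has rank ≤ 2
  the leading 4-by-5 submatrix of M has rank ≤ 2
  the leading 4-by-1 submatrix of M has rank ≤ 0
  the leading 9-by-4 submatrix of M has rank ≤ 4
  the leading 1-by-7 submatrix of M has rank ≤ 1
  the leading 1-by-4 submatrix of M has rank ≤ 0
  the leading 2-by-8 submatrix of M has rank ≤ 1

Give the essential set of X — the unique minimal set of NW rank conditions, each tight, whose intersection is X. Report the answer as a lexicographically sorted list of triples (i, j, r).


The tightest implied rank at each (i,j), from the 21 conditions:

  0 0 0 0 0 1 1 1 1
  0 0 0 0 0 1 1 1 2
  0 0 0 1 1 2 2 2 3
  0 1 1 2 2 3 3 3 4
  1 2 2 3 3 4 4 4 5
  1 2 2 3 3 4 4 5 6
  1 2 2 3 3 4 5 6 7
  1 2 2 3 4 5 6 7 8
  1 2 3 4 5 6 7 8 9

giving w = (6, 9, 4, 2, 1, 8, 7, 5, 3) via Δ²R.

|D(w)|=22, |Ess(w)|=7:

[(2, 5, 0), (2, 8, 1), (3, 3, 0), (4, 1, 0), (6, 7, 4), (7, 5, 3), (8, 3, 2)]


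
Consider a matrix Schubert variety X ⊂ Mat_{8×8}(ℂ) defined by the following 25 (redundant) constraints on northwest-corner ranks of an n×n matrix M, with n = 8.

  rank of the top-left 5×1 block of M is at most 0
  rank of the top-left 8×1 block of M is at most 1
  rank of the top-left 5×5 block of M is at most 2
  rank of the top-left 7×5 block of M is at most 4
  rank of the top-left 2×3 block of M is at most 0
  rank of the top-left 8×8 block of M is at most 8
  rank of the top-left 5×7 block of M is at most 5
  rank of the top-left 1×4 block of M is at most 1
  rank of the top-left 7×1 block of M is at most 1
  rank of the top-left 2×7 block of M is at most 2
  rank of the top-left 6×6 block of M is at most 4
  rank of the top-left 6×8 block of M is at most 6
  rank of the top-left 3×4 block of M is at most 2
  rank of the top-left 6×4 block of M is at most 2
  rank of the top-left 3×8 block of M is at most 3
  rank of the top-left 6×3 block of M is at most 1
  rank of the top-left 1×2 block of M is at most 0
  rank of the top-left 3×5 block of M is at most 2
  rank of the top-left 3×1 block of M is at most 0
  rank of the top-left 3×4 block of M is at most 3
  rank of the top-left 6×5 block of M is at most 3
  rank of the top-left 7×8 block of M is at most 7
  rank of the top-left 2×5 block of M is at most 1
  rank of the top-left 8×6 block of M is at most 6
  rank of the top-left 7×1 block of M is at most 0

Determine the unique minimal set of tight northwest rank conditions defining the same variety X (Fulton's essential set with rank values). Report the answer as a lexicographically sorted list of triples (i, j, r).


Propagating the 25 rank bounds to every northwest block:

  0 0 0 1 1 1 1 1
  0 0 0 1 1 2 2 2
  0 1 1 2 2 3 3 3
  0 1 1 2 2 3 4 4
  0 1 1 2 2 3 4 5
  0 1 1 2 3 4 5 6
  0 1 2 3 4 5 6 7
  1 2 3 4 5 6 7 8

second differences of R give the permutation w = (4, 6, 2, 7, 8, 5, 3, 1).

5 SE-corners of the 17-cell Rothe diagram give Ess(w):

[(2, 3, 0), (2, 5, 1), (5, 5, 2), (6, 3, 1), (7, 1, 0)]


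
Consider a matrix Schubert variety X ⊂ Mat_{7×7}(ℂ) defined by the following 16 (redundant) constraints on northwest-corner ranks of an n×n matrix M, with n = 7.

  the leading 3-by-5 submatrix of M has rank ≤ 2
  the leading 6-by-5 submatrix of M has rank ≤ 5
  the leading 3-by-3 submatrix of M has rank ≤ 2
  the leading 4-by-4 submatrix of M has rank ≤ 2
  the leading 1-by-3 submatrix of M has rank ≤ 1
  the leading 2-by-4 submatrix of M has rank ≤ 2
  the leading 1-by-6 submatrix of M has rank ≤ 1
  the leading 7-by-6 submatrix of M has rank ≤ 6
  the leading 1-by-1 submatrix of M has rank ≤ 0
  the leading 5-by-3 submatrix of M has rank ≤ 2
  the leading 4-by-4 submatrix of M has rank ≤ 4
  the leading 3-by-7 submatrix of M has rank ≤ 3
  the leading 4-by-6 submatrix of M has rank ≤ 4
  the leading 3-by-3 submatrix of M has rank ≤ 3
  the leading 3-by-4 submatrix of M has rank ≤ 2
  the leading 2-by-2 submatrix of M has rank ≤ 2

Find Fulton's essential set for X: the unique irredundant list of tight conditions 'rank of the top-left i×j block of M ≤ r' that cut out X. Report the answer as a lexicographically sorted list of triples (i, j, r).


Reconstructing r_w from the 16 given conditions:

  i=1: 0 | 1 | 1 | 1 | 1 | 1 | 1
  i=2: 1 | 2 | 2 | 2 | 2 | 2 | 2
  i=3: 1 | 2 | 2 | 2 | 2 | 3 | 3
  i=4: 1 | 2 | 2 | 2 | 3 | 4 | 4
  i=5: 1 | 2 | 2 | 3 | 4 | 5 | 5
  i=6: 1 | 2 | 3 | 4 | 5 | 6 | 6
  i=7: 1 | 2 | 3 | 4 | 5 | 6 | 7

reading off 1-entries of Δ²R: w = (2, 1, 6, 5, 4, 3, 7).

Fulton essential set (4 of the 7 Rothe cells):

[(1, 1, 0), (3, 5, 2), (4, 4, 2), (5, 3, 2)]


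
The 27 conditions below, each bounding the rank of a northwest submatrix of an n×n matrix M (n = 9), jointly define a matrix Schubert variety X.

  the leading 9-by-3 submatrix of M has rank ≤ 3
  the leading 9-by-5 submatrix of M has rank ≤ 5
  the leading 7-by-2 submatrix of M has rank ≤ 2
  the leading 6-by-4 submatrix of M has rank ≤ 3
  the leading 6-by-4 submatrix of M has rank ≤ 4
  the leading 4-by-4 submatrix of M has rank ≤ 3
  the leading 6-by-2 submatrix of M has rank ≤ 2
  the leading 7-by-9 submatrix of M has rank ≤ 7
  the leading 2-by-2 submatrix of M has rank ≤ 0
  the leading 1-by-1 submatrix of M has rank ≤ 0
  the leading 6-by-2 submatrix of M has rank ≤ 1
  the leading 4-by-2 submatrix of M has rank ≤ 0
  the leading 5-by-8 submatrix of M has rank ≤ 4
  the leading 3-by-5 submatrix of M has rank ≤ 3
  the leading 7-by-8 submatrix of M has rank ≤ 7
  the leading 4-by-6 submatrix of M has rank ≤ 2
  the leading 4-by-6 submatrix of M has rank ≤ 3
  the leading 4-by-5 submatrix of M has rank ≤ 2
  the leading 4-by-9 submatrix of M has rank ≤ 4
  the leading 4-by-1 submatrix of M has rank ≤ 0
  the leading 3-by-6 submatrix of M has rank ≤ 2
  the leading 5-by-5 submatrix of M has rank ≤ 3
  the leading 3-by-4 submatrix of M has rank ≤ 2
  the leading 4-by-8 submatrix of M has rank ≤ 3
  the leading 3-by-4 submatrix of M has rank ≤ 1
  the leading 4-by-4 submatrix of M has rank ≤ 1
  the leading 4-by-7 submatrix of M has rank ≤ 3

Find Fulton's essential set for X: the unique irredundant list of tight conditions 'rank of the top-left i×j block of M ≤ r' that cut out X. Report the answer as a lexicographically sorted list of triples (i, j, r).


Computing R[i][j] = min implied NW-rank bound (n=9, 27 conditions):

  i=1: 0 0 1 1 1 1 1 1 1
  i=2: 0 0 1 1 2 2 2 2 2
  i=3: 0 0 1 1 2 2 3 3 3
  i=4: 0 0 1 1 2 2 3 3 4
  i=5: 1 1 2 2 3 3 4 4 5
  i=6: 1 1 2 3 4 4 5 5 6
  i=7: 1 2 3 4 5 5 6 6 7
  i=8: 1 2 3 4 5 6 7 7 8
  i=9: 1 2 3 4 5 6 7 8 9

reading off 1-entries of Δ²R: w = (3, 5, 7, 9, 1, 4, 2, 6, 8).

|D(w)|=15, |Ess(w)|=5:

[(4, 2, 0), (4, 4, 1), (4, 6, 2), (4, 8, 3), (6, 2, 1)]


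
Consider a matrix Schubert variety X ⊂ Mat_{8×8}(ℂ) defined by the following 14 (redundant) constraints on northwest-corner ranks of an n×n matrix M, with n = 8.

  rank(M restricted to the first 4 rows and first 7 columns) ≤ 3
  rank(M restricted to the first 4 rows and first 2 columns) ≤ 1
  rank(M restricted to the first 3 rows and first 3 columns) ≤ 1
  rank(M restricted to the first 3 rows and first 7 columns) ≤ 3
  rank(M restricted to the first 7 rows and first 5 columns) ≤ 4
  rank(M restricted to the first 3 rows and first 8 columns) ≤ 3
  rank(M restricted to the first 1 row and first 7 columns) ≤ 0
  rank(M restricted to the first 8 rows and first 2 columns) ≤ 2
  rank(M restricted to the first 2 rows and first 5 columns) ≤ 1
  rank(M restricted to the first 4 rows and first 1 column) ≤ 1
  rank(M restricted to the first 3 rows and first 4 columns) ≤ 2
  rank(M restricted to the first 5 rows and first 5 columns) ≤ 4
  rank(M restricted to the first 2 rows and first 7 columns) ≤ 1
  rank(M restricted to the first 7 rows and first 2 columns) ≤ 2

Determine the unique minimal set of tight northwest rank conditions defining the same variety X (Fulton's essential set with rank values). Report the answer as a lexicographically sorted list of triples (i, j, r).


The tightest implied rank at each (i,j), from the 14 conditions:

  R[1]: 0  0  0  0  0  0  0  1
  R[2]: 1  1  1  1  1  1  1  2
  R[3]: 1  1  1  2  2  2  2  3
  R[4]: 1  1  2  3  3  3  3  4
  R[5]: 1  2  3  4  4  4  4  5
  R[6]: 1  2  3  4  4  5  5  6
  R[7]: 1  2  3  4  4  5  6  7
  R[8]: 1  2  3  4  5  6  7  8

hence w(1..8) = (8, 1, 4, 3, 2, 6, 7, 5).

Fulton essential set (4 of the 12 Rothe cells):

[(1, 7, 0), (3, 3, 1), (4, 2, 1), (7, 5, 4)]


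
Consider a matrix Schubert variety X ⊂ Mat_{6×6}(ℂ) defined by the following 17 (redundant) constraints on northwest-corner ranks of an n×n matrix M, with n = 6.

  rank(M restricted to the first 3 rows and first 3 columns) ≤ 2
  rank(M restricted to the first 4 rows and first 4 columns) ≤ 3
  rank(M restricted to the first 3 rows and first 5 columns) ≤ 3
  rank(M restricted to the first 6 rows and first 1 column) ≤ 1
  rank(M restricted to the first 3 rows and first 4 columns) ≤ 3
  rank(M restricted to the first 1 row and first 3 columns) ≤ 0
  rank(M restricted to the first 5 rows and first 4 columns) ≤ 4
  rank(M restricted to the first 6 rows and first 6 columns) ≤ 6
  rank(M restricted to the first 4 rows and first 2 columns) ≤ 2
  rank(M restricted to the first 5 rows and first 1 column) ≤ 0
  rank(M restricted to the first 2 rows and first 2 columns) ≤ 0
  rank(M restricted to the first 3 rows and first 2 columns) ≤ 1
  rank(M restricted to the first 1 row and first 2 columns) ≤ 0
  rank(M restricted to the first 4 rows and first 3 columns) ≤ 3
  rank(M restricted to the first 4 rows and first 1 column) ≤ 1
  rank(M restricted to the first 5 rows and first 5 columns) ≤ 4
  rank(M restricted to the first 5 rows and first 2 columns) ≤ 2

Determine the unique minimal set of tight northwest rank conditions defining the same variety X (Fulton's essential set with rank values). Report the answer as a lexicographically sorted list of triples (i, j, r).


Propagating the 17 rank bounds to every northwest block:

  i=1: 0 0 0 1 1 1
  i=2: 0 0 1 2 2 2
  i=3: 0 1 2 3 3 3
  i=4: 0 1 2 3 4 4
  i=5: 0 1 2 3 4 5
  i=6: 1 2 3 4 5 6

the unique w with this rank table is (4, 3, 2, 5, 6, 1).

Rothe diagram D(w) (8 cells), 3 SE-corners (essential conditions):

[(1, 3, 0), (2, 2, 0), (5, 1, 0)]


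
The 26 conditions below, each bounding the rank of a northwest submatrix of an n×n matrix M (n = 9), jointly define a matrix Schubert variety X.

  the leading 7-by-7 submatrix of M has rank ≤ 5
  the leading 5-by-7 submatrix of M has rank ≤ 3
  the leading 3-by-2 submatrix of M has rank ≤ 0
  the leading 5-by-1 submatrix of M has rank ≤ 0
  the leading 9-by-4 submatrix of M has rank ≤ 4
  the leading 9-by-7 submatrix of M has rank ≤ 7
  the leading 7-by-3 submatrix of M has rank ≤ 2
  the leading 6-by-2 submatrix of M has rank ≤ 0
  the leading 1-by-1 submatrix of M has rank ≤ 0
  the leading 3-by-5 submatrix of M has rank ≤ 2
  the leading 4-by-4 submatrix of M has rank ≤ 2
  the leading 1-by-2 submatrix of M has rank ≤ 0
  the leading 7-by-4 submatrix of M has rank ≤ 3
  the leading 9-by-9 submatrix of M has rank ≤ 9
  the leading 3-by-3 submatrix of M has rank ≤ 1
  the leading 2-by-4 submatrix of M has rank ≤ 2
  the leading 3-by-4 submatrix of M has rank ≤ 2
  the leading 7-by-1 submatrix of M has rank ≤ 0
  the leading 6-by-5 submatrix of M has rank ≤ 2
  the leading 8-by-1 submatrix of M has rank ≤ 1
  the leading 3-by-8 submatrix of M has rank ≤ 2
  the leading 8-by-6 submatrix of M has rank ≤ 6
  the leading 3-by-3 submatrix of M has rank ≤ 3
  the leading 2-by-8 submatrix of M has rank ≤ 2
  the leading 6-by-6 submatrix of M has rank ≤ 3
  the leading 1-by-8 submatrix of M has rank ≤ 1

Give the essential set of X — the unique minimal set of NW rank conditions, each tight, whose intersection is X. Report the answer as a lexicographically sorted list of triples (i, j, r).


Propagating the 26 rank bounds to every northwest block:

  R[1]: 0, 0, 1, 1, 1, 1, 1, 1, 1
  R[2]: 0, 0, 1, 2, 2, 2, 2, 2, 2
  R[3]: 0, 0, 1, 2, 2, 2, 2, 2, 3
  R[4]: 0, 0, 1, 2, 2, 3, 3, 3, 4
  R[5]: 0, 0, 1, 2, 2, 3, 3, 4, 5
  R[6]: 0, 0, 1, 2, 2, 3, 4, 5, 6
  R[7]: 0, 1, 2, 3, 3, 4, 5, 6, 7
  R[8]: 1, 2, 3, 4, 4, 5, 6, 7, 8
  R[9]: 1, 2, 3, 4, 5, 6, 7, 8, 9

hence w(1..9) = (3, 4, 9, 6, 8, 7, 2, 1, 5).

|D(w)|=21, |Ess(w)|=5:

[(3, 8, 2), (5, 7, 3), (6, 2, 0), (6, 5, 2), (7, 1, 0)]


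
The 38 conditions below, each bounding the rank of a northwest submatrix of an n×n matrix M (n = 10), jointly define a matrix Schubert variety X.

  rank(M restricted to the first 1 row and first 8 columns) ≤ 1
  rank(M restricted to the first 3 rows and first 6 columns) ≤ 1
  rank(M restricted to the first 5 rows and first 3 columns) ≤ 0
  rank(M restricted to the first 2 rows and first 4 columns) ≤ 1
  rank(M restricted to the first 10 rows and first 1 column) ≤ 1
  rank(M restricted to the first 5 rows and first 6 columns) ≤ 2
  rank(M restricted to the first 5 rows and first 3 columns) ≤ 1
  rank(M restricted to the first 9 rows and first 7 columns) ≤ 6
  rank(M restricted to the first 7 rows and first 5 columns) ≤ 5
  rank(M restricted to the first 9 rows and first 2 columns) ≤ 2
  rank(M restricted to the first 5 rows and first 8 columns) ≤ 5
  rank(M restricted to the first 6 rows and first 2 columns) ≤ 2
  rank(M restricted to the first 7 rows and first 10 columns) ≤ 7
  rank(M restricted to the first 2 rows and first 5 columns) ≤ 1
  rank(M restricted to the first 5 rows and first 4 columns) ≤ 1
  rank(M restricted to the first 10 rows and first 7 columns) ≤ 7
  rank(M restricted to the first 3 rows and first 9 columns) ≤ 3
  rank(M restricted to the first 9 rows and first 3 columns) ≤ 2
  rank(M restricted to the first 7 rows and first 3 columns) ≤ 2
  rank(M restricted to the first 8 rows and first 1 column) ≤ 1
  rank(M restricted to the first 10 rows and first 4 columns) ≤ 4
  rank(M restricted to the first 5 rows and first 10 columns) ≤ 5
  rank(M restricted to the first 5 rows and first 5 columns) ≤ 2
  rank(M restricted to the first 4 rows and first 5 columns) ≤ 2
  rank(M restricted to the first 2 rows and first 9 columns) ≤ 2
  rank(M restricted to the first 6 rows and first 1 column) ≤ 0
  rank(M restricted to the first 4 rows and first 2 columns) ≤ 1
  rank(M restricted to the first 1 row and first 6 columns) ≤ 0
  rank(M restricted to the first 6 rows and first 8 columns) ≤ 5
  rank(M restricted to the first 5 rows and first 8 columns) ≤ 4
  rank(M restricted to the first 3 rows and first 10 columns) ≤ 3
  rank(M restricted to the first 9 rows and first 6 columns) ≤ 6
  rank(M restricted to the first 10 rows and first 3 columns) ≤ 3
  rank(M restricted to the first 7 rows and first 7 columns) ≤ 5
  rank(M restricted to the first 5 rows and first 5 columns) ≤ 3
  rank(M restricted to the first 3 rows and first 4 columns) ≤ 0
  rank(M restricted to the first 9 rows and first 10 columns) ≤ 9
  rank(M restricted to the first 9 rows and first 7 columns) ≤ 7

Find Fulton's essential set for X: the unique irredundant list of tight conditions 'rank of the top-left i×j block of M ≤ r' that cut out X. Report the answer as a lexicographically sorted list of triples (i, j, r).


The tightest implied rank at each (i,j), from the 38 conditions:

  R[1]: 0 0 0 0 0 0 1 1 1 1
  R[2]: 0 0 0 0 1 1 2 2 2 2
  R[3]: 0 0 0 0 1 1 2 3 3 3
  R[4]: 0 0 0 1 2 2 3 4 4 4
  R[5]: 0 0 0 1 2 2 3 4 5 5
  R[6]: 0 1 1 2 3 3 4 5 6 6
  R[7]: 1 2 2 3 4 4 5 6 7 7
  R[8]: 1 2 2 3 4 5 6 7 8 8
  R[9]: 1 2 2 3 4 5 6 7 8 9
  R[10]: 1 2 3 4 5 6 7 8 9 10

reading off 1-entries of Δ²R: w = (7, 5, 8, 4, 9, 2, 1, 6, 10, 3).

Rothe diagram D(w) (25 cells), 7 SE-corners (essential conditions):

[(1, 6, 0), (3, 4, 0), (3, 6, 1), (5, 3, 0), (5, 6, 2), (6, 1, 0), (9, 3, 2)]


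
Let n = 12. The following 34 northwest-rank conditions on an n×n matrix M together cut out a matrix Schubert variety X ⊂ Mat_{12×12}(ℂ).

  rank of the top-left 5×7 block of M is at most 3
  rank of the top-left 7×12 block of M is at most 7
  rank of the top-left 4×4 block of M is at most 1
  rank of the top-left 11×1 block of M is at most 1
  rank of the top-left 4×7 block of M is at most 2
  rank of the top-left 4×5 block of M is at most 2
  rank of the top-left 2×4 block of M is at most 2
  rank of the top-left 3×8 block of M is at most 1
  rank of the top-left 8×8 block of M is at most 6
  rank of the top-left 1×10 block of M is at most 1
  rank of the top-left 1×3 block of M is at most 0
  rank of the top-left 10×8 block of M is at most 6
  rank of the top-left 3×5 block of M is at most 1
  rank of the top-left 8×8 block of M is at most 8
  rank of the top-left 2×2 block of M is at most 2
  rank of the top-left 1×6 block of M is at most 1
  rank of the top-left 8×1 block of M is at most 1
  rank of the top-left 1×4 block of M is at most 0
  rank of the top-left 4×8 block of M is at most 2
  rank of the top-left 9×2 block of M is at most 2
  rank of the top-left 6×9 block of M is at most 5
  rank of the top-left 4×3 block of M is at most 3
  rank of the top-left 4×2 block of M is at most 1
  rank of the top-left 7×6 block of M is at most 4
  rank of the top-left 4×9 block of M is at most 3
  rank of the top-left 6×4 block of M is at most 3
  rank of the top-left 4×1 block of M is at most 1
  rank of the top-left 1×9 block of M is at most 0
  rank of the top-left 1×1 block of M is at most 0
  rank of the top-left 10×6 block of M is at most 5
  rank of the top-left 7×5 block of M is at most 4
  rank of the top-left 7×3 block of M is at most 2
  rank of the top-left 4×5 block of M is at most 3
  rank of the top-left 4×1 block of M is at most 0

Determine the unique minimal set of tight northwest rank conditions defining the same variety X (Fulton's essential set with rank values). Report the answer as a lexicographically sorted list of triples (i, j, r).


Propagating the 34 rank bounds to every northwest block:

  0, 0, 0, 0, 0, 0, 0, 0, 0, 1, 1, 1
  0, 1, 1, 1, 1, 1, 1, 1, 1, 2, 2, 2
  0, 1, 1, 1, 1, 1, 1, 1, 2, 3, 3, 3
  0, 1, 1, 1, 2, 2, 2, 2, 3, 4, 4, 4
  1, 2, 2, 2, 3, 3, 3, 3, 4, 5, 5, 5
  1, 2, 2, 3, 4, 4, 4, 4, 5, 6, 6, 6
  1, 2, 2, 3, 4, 4, 5, 5, 6, 7, 7, 7
  1, 2, 3, 4, 5, 5, 6, 6, 7, 8, 8, 8
  1, 2, 3, 4, 5, 5, 6, 6, 7, 8, 9, 9
  1, 2, 3, 4, 5, 5, 6, 6, 7, 8, 9, 10
  1, 2, 3, 4, 5, 6, 7, 7, 8, 9, 10, 11
  1, 2, 3, 4, 5, 6, 7, 8, 9, 10, 11, 12

the unique w with this rank table is (10, 2, 9, 5, 1, 4, 7, 3, 11, 12, 6, 8).

8 SE-corners of the 27-cell Rothe diagram give Ess(w):

[(1, 9, 0), (3, 8, 1), (4, 1, 0), (4, 4, 1), (7, 3, 2), (7, 6, 4), (10, 6, 5), (10, 8, 6)]


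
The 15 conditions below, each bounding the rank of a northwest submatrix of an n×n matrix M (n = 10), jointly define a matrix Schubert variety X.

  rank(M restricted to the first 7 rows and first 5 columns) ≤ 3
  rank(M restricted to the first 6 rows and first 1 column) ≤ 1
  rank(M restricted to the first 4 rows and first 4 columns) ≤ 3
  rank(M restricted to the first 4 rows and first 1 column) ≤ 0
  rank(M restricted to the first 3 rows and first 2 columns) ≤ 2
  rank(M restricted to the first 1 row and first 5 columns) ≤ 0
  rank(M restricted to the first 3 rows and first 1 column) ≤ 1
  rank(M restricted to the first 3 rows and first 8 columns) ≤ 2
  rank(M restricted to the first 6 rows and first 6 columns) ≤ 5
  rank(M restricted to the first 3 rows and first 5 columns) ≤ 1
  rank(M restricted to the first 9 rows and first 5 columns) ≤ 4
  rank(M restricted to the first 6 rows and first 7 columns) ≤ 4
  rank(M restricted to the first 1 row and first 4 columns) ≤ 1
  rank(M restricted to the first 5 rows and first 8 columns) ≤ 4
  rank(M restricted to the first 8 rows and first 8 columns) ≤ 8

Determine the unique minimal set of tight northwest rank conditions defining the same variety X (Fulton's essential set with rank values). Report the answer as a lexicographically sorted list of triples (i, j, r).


Computing R[i][j] = min implied NW-rank bound (n=10, 15 conditions):

  0  0  0  0  0  1  1  1  1  1
  0  1  1  1  1  2  2  2  2  2
  0  1  1  1  1  2  2  2  3  3
  0  1  2  2  2  3  3  3  4  4
  1  2  3  3  3  4  4  4  5  5
  1  2  3  3  3  4  4  5  6  6
  1  2  3  3  3  4  5  6  7  7
  1  2  3  4  4  5  6  7  8  8
  1  2  3  4  4  5  6  7  8  9
  1  2  3  4  5  6  7  8  9  10

hence w(1..10) = (6, 2, 9, 3, 1, 8, 7, 4, 10, 5).

Fulton essential set (7 of the 19 Rothe cells):

[(1, 5, 0), (3, 5, 1), (3, 8, 2), (4, 1, 0), (6, 7, 4), (7, 5, 3), (9, 5, 4)]


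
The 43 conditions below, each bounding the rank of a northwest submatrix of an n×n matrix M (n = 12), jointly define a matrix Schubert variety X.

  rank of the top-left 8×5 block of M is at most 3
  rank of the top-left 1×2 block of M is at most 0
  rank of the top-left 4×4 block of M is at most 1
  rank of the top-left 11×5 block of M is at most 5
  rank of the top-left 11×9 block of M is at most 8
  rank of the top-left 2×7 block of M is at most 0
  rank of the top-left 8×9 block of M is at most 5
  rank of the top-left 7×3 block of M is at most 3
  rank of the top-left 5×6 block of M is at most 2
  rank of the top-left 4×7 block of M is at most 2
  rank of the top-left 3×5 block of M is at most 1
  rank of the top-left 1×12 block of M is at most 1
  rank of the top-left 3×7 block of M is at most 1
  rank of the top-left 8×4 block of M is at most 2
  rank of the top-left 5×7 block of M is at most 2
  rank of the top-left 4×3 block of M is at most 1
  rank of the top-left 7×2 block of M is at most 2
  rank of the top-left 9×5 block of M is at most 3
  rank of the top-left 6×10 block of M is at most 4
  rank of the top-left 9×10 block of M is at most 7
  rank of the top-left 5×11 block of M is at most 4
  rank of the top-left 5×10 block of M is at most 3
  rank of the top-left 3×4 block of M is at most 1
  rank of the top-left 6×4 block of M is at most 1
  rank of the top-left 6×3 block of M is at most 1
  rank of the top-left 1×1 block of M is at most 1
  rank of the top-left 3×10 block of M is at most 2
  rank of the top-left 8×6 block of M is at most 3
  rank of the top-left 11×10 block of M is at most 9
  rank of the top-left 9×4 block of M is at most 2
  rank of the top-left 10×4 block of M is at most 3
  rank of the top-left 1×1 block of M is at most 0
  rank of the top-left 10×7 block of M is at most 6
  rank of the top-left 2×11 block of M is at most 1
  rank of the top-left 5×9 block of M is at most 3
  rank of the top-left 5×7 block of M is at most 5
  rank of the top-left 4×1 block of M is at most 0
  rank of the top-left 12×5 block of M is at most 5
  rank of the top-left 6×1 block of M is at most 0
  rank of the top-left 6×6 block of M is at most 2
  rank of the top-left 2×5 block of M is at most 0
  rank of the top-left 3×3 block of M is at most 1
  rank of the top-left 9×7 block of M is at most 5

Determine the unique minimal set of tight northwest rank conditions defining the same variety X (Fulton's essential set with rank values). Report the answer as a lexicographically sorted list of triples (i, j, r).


Recovering R(i,j) via the rank-extension bound from the 43 conditions:

  i=1: 0  0  0  0  0  0  0  1  1  1  1  1
  i=2: 0  0  0  0  0  0  0  1  1  1  1  2
  i=3: 0  1  1  1  1  1  1  2  2  2  2  3
  i=4: 0  1  1  1  2  2  2  3  3  3  3  4
  i=5: 0  1  1  1  2  2  2  3  3  3  4  5
  i=6: 0  1  1  1  2  2  3  4  4  4  5  6
  i=7: 1  2  2  2  3  3  4  5  5  5  6  7
  i=8: 1  2  2  2  3  3  4  5  5  6  7  8
  i=9: 1  2  2  2  3  4  5  6  6  7  8  9
  i=10: 1  2  3  3  4  5  6  7  7  8  9  10
  i=11: 1  2  3  4  5  6  7  8  8  9  10  11
  i=12: 1  2  3  4  5  6  7  8  9  10  11  12

hence w(1..12) = (8, 12, 2, 5, 11, 7, 1, 10, 6, 3, 4, 9).

|D(w)|=38, |Ess(w)|=10:

[(2, 7, 0), (2, 11, 1), (5, 7, 2), (5, 10, 3), (6, 1, 0), (6, 4, 1), (6, 6, 2), (8, 6, 3), (8, 9, 5), (9, 4, 2)]


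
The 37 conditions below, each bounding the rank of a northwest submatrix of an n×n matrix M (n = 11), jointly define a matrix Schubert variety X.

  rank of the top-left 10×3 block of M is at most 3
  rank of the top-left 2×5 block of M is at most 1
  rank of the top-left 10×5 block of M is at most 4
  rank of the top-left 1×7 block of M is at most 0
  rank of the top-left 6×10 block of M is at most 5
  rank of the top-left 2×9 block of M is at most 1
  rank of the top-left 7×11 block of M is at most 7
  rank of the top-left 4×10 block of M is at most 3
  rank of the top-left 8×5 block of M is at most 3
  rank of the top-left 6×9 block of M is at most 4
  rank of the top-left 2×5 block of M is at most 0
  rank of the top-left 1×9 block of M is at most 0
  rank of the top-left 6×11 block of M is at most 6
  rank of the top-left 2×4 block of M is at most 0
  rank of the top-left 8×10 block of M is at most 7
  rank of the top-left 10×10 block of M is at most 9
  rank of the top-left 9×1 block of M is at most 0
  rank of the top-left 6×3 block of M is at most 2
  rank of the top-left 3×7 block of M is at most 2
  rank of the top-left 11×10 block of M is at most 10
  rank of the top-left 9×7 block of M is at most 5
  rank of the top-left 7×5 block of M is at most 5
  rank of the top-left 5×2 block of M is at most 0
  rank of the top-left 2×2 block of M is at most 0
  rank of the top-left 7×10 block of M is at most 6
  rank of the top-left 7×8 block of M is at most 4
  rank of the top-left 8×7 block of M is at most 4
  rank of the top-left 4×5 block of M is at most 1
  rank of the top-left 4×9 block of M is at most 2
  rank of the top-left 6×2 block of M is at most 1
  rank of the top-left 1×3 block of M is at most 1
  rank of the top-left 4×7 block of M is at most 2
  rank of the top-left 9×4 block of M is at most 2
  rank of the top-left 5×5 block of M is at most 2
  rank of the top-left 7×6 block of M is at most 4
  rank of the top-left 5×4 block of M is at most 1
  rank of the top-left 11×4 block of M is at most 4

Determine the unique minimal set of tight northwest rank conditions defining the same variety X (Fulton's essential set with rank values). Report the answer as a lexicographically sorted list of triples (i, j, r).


Computing R[i][j] = min implied NW-rank bound (n=11, 37 conditions):

  i=1: 0  0  0  0  0  0  0  0  0  1  1
  i=2: 0  0  0  0  0  1  1  1  1  2  2
  i=3: 0  0  1  1  1  2  2  2  2  3  3
  i=4: 0  0  1  1  1  2  2  2  2  3  4
  i=5: 0  0  1  1  2  3  3  3  3  4  5
  i=6: 0  1  2  2  3  4  4  4  4  5  6
  i=7: 0  1  2  2  3  4  4  4  5  6  7
  i=8: 0  1  2  2  3  4  4  5  6  7  8
  i=9: 0  1  2  2  3  4  5  6  7  8  9
  i=10: 1  2  3  3  4  5  6  7  8  9  10
  i=11: 1  2  3  4  5  6  7  8  9  10  11

reading off 1-entries of Δ²R: w = (10, 6, 3, 11, 5, 2, 9, 8, 7, 1, 4).

D(w) has 36 cells with 10 SE-corners; essential set:

[(1, 9, 0), (2, 5, 0), (4, 5, 1), (4, 9, 2), (5, 2, 0), (5, 4, 1), (7, 8, 4), (8, 7, 4), (9, 1, 0), (9, 4, 2)]


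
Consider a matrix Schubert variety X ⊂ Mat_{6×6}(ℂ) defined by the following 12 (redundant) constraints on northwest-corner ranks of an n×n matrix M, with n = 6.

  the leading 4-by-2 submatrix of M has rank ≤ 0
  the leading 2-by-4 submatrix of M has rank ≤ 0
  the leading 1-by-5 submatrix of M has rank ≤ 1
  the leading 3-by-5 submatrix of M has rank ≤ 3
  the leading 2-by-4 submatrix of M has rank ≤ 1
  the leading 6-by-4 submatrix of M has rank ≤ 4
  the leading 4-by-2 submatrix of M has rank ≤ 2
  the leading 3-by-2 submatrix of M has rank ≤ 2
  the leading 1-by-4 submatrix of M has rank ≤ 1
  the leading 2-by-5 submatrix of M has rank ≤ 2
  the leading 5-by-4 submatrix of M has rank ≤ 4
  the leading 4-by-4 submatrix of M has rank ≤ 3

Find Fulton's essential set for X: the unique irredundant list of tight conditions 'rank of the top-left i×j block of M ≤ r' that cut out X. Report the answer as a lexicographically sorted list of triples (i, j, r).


Propagating the 12 rank bounds to every northwest block:

  row 1: 0  0  0  0  1  1
  row 2: 0  0  0  0  1  2
  row 3: 0  0  1  1  2  3
  row 4: 0  0  1  2  3  4
  row 5: 1  1  2  3  4  5
  row 6: 1  2  3  4  5  6

so w = (5, 6, 3, 4, 1, 2).

D(w) has 12 cells with 2 SE-corners; essential set:

[(2, 4, 0), (4, 2, 0)]


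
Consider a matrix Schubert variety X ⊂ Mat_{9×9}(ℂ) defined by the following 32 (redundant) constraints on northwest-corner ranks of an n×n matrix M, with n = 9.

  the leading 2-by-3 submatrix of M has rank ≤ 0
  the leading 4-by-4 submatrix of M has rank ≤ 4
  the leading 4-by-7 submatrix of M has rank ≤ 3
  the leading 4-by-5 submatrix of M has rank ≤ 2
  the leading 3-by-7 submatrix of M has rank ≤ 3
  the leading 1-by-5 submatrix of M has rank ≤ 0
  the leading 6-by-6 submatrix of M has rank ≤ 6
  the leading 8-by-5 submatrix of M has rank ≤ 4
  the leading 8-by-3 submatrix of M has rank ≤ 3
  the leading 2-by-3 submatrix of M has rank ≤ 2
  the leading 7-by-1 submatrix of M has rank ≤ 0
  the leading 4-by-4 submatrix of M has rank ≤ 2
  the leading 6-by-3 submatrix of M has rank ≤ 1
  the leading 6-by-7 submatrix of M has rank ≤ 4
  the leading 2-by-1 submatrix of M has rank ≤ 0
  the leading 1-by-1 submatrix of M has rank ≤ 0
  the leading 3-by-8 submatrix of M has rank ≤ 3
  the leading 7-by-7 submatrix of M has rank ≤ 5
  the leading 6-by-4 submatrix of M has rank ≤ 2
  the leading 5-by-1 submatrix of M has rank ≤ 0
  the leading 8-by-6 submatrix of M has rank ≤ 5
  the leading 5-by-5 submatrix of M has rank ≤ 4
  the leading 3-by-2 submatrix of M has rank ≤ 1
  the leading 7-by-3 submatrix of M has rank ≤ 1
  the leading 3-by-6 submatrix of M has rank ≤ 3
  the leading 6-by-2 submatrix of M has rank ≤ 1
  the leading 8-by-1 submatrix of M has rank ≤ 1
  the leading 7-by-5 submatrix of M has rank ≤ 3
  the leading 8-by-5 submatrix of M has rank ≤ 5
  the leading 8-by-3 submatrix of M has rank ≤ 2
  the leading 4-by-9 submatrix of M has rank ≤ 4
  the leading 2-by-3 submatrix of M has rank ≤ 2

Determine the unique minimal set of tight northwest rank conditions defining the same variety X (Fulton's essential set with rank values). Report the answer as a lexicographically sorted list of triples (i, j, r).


Computing R[i][j] = min implied NW-rank bound (n=9, 32 conditions):

  0, 0, 0, 0, 0, 1, 1, 1, 1
  0, 0, 0, 1, 1, 2, 2, 2, 2
  0, 1, 1, 2, 2, 3, 3, 3, 3
  0, 1, 1, 2, 2, 3, 3, 4, 4
  0, 1, 1, 2, 3, 4, 4, 5, 5
  0, 1, 1, 2, 3, 4, 4, 5, 6
  0, 1, 1, 2, 3, 4, 5, 6, 7
  1, 2, 2, 3, 4, 5, 6, 7, 8
  1, 2, 3, 4, 5, 6, 7, 8, 9

the unique w with this rank table is (6, 4, 2, 8, 5, 9, 7, 1, 3).

ℓ(w)=20; the 7 essential cells (i,j,r):

[(1, 5, 0), (2, 3, 0), (4, 5, 2), (4, 7, 3), (6, 7, 4), (7, 1, 0), (7, 3, 1)]


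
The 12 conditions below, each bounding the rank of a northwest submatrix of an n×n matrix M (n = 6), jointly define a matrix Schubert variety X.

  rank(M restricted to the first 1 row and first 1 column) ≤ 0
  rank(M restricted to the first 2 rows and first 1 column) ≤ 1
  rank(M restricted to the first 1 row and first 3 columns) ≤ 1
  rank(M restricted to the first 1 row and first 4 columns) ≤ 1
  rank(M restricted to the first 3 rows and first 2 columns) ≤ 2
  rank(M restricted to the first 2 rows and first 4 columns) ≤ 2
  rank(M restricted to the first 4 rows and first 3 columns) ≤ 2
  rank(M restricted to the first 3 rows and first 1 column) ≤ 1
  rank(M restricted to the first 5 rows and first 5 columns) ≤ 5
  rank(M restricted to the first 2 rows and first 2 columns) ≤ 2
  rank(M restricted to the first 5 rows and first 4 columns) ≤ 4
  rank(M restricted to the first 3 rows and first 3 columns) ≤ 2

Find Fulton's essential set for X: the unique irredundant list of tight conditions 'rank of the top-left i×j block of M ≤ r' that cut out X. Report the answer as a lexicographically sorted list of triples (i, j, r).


Computing R[i][j] = min implied NW-rank bound (n=6, 12 conditions):

  row 1: 0, 1, 1, 1, 1, 1
  row 2: 1, 2, 2, 2, 2, 2
  row 3: 1, 2, 2, 3, 3, 3
  row 4: 1, 2, 2, 3, 4, 4
  row 5: 1, 2, 3, 4, 5, 5
  row 6: 1, 2, 3, 4, 5, 6

reading off 1-entries of Δ²R: w = (2, 1, 4, 5, 3, 6).

Rothe diagram D(w) (3 cells), 2 SE-corners (essential conditions):

[(1, 1, 0), (4, 3, 2)]


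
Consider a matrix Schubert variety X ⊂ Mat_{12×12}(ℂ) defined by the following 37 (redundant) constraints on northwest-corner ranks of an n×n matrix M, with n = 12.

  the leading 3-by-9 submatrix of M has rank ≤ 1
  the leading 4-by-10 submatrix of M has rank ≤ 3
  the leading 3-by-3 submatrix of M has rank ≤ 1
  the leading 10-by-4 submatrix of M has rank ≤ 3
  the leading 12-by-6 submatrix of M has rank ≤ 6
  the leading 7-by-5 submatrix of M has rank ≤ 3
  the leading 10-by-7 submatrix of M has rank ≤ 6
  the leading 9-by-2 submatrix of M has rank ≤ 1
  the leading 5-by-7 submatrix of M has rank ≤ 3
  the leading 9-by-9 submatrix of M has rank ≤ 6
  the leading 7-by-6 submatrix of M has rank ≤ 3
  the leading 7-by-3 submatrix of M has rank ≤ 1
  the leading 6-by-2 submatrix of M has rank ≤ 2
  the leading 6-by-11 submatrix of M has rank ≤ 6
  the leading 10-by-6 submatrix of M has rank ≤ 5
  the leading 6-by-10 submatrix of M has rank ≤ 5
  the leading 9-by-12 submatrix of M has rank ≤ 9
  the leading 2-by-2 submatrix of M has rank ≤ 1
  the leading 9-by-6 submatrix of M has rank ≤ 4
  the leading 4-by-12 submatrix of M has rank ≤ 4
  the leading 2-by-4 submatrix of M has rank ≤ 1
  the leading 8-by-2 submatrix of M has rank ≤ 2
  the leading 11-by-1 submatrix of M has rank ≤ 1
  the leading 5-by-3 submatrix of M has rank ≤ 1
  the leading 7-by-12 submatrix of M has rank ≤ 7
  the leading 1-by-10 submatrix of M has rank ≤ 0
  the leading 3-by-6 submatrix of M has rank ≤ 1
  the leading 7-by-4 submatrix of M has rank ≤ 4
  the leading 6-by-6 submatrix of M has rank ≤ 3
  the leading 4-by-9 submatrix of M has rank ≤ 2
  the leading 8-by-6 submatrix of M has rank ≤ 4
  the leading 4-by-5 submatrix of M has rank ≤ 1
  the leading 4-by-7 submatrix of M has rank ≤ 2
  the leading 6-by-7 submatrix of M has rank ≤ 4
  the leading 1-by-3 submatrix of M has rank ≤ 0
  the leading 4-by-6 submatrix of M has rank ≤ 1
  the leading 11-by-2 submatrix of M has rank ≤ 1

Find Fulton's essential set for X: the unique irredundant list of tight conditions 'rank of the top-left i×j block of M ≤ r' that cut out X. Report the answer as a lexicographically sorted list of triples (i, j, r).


Propagating the 37 rank bounds to every northwest block:

  0 0 0 0 0 0 0 0 0 0 1 1
  1 1 1 1 1 1 1 1 1 1 2 2
  1 1 1 1 1 1 1 1 1 2 3 3
  1 1 1 1 1 1 2 2 2 3 4 4
  1 1 1 2 2 2 3 3 3 4 5 5
  1 1 1 2 3 3 4 4 4 5 6 6
  1 1 1 2 3 3 4 5 5 6 7 7
  1 1 2 3 4 4 5 6 6 7 8 8
  1 1 2 3 4 4 5 6 6 7 8 9
  1 1 2 3 4 5 6 7 7 8 9 10
  1 1 2 3 4 5 6 7 8 9 10 11
  1 2 3 4 5 6 7 8 9 10 11 12

the unique w with this rank table is (11, 1, 10, 7, 4, 5, 8, 3, 12, 6, 9, 2).

|D(w)|=36, |Ess(w)|=8:

[(1, 10, 0), (3, 9, 1), (4, 6, 1), (7, 3, 1), (7, 6, 3), (9, 6, 4), (9, 9, 6), (11, 2, 1)]


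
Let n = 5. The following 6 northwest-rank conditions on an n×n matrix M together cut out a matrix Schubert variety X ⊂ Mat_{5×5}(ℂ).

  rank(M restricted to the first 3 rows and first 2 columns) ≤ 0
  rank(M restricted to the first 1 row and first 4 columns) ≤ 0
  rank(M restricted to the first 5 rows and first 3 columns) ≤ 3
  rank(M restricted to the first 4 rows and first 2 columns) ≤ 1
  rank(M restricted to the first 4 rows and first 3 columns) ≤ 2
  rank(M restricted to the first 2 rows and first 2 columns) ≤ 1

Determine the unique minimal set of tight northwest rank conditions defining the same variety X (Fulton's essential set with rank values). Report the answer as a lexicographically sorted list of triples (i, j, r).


The tightest implied rank at each (i,j), from the 6 conditions:

  i=1: 0 0 0 0 1
  i=2: 0 0 1 1 2
  i=3: 0 0 1 2 3
  i=4: 1 1 2 3 4
  i=5: 1 2 3 4 5

second differences of R give the permutation w = (5, 3, 4, 1, 2).

D(w) has 8 cells with 2 SE-corners; essential set:

[(1, 4, 0), (3, 2, 0)]


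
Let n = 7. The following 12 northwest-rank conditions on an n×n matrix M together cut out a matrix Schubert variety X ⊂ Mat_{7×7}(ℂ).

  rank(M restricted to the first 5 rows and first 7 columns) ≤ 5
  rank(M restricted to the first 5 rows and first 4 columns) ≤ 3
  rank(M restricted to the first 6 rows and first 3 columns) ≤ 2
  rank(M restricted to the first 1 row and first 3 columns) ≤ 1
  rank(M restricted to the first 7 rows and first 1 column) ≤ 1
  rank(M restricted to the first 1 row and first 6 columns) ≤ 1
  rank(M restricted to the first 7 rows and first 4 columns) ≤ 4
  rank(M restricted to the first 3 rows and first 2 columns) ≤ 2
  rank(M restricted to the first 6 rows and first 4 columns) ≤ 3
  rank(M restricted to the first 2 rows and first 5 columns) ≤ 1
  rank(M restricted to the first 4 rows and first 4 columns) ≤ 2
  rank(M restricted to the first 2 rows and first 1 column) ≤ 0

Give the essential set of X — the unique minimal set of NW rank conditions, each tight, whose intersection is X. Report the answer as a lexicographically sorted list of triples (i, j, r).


Propagating the 12 rank bounds to every northwest block:

  R[1]: 0, 1, 1, 1, 1, 1, 1
  R[2]: 0, 1, 1, 1, 1, 2, 2
  R[3]: 1, 2, 2, 2, 2, 3, 3
  R[4]: 1, 2, 2, 2, 3, 4, 4
  R[5]: 1, 2, 2, 3, 4, 5, 5
  R[6]: 1, 2, 2, 3, 4, 5, 6
  R[7]: 1, 2, 3, 4, 5, 6, 7

hence w(1..7) = (2, 6, 1, 5, 4, 7, 3).

Rothe diagram D(w) (9 cells), 4 SE-corners (essential conditions):

[(2, 1, 0), (2, 5, 1), (4, 4, 2), (6, 3, 2)]


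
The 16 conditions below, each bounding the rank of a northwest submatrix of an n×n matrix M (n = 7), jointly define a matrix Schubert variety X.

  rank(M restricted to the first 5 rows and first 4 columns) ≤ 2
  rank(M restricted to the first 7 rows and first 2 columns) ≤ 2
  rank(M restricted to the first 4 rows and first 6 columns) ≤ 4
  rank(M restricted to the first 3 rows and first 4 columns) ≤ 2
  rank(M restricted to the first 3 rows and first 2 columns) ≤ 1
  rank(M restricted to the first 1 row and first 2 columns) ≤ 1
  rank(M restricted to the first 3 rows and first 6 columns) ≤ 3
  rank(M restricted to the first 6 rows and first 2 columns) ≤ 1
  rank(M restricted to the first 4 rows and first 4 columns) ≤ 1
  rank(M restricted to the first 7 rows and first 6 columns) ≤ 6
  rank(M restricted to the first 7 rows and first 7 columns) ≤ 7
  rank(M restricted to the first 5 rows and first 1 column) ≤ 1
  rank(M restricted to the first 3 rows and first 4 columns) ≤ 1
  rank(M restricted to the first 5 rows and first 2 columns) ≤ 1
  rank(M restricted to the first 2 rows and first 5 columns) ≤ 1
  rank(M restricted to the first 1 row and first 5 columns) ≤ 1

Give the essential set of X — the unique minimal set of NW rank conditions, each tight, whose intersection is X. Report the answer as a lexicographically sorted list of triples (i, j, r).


Computing R[i][j] = min implied NW-rank bound (n=7, 16 conditions):

  R[1]: 1  1  1  1  1  1  1
  R[2]: 1  1  1  1  1  2  2
  R[3]: 1  1  1  1  2  3  3
  R[4]: 1  1  1  1  2  3  4
  R[5]: 1  1  2  2  3  4  5
  R[6]: 1  1  2  3  4  5  6
  R[7]: 1  2  3  4  5  6  7

so w = (1, 6, 5, 7, 3, 4, 2).

ℓ(w)=12; the 3 essential cells (i,j,r):

[(2, 5, 1), (4, 4, 1), (6, 2, 1)]
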